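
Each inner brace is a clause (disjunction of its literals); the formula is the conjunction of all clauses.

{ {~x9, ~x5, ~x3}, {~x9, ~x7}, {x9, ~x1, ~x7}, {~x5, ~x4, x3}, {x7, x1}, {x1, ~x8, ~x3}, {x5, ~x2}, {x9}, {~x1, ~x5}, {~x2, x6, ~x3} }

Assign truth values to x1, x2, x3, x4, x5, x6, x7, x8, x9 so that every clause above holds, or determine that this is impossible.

The clause (x9) is unit, so x9 = 1.
The clause (~x7) is unit, so x7 = 0.
The clause (x1) is unit, so x1 = 1.
The clause (~x5) is unit, so x5 = 0.
The clause (~x2) is unit, so x2 = 0.
All clauses hold; x3, x4, x6, x8 can take either value.

x1=1, x2=0, x3=0, x4=1, x5=0, x6=0, x7=0, x8=1, x9=1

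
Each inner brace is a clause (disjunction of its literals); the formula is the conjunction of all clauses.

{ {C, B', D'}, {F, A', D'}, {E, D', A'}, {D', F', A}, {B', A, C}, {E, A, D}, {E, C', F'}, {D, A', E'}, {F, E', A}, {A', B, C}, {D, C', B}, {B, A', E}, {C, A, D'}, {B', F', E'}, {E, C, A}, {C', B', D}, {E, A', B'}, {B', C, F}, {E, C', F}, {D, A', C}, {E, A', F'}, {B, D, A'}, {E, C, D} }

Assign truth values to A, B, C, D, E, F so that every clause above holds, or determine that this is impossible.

A ↦ 1; B ↦ 0; C ↦ 1; D ↦ 1; E ↦ 1; F ↦ 1

Case C = 1:
Case E = 1:
Case D = 1:
Case F = 1:
The clause (A) is unit, so A = 1.
The clause (B') is unit, so B = 0.
This assignment satisfies each clause.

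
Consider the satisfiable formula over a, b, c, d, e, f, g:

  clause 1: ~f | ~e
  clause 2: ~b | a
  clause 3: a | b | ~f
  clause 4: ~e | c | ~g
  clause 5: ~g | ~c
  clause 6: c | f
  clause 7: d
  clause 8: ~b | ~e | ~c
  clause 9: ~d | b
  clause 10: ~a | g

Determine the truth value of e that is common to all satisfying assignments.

Suppose e = 1.
Unit clause (~f) forces f = 0.
Unit clause (c) forces c = 1.
Unit clause (~g) forces g = 0.
Unit clause (d) forces d = 1.
Unit clause (~b) forces b = 0.
That conflicts with the unit clause (b).
So every satisfying assignment has e = False.

False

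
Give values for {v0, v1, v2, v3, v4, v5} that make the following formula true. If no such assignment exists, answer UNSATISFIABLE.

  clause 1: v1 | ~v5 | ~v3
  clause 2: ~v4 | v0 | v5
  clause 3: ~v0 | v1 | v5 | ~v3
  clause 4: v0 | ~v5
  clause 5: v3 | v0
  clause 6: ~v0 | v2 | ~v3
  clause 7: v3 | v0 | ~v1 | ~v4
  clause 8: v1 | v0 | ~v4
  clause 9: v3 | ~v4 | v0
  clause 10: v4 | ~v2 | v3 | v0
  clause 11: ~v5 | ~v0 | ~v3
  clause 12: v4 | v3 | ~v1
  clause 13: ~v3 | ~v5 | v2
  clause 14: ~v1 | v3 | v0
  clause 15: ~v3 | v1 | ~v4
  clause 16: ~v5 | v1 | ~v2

v0=1; v1=1; v2=1; v3=1; v4=0; v5=0

Case v0 = 1:
Case v2 = 1:
Case v5 = 0:
Case v1 = 1:
Case v4 = 0:
From the singleton clause (v3), v3 = 1.
This assignment satisfies each clause.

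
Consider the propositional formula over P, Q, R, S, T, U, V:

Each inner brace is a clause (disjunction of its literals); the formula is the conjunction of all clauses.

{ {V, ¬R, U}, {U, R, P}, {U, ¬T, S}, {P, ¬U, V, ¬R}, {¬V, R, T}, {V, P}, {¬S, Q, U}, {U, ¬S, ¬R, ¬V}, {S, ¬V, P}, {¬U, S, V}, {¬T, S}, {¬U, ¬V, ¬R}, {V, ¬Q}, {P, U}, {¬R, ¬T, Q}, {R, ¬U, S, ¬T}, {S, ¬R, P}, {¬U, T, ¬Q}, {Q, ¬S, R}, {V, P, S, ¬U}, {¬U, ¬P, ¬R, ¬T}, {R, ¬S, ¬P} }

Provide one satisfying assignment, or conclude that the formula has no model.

Try V = True.
Try R = False.
Unit clause (T) forces T = True.
Unit clause (S) forces S = True.
Unit clause (Q) forces Q = True.
Unit clause (¬P) forces P = False.
Unit clause (U) forces U = True.
This assignment satisfies each clause.

P=False,  Q=True,  R=False,  S=True,  T=True,  U=True,  V=True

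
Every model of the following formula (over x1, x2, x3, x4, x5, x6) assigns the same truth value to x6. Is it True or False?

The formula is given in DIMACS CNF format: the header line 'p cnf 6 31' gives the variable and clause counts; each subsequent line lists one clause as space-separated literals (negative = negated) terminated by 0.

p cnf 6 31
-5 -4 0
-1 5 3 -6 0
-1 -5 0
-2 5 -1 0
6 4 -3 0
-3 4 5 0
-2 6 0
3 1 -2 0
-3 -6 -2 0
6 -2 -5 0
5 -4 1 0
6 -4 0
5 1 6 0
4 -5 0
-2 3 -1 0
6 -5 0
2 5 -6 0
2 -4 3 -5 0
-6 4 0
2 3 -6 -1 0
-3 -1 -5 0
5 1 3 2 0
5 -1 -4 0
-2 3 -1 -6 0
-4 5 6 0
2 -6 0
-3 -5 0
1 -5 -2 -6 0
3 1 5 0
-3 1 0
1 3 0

False

Suppose x6 = True.
(x4) alone gives x4 = True.
(¬x5) alone gives x5 = False.
(x1) alone gives x1 = True.
But (¬x1) is also a unit clause — contradiction.
So every satisfying assignment has x6 = False.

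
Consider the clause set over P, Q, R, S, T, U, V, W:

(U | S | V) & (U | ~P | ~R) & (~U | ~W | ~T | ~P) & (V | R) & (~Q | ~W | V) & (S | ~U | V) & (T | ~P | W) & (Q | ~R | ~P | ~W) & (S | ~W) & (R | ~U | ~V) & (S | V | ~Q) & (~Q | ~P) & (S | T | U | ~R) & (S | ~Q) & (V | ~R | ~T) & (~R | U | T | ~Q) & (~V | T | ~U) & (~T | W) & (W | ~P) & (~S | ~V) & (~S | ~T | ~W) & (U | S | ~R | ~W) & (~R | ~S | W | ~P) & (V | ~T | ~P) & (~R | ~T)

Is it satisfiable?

Satisfiable

Try V = 0.
Unit clause (R) forces R = 1.
Unit clause (~T) forces T = 0.
Try U = 1.
Unit clause (S) forces S = 1.
Try Q = 1.
Unit clause (~W) forces W = 0.
Unit clause (~P) forces P = 0.
This assignment satisfies each clause.
A satisfying assignment: P: 0, Q: 1, R: 1, S: 1, T: 0, U: 1, V: 0, W: 0.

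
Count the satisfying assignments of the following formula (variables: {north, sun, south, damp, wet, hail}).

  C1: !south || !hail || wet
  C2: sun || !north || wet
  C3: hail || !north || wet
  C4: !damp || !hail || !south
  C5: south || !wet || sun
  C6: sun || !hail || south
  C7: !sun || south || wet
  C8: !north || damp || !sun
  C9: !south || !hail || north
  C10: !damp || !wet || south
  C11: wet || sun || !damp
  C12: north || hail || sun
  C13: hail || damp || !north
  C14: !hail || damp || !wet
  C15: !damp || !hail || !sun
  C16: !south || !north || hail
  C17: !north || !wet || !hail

5

There are 2^6 = 64 truth assignments over (north, sun, south, damp, wet, hail).
Split on hail. With hail = true, the clauses containing hail are satisfied and !hail drops from the rest; 0 of the 2^5 = 32 assignments to the other variables satisfy what remains.
With hail = false, by the same count on the reduced clause set, 5 assignments work.
(One model: north=F, sun=T, south=F, damp=F, wet=T, hail=F.)
Total: 0 + 5 = 5.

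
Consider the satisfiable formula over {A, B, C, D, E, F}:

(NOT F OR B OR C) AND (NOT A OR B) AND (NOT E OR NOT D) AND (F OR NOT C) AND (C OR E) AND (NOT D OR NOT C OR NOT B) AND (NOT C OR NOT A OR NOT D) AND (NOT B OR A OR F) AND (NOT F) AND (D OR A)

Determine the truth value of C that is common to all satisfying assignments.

False

Suppose C = true.
The clause (F) is unit, so F = true.
But (NOT F) is also a unit clause — contradiction.
So every satisfying assignment has C = False.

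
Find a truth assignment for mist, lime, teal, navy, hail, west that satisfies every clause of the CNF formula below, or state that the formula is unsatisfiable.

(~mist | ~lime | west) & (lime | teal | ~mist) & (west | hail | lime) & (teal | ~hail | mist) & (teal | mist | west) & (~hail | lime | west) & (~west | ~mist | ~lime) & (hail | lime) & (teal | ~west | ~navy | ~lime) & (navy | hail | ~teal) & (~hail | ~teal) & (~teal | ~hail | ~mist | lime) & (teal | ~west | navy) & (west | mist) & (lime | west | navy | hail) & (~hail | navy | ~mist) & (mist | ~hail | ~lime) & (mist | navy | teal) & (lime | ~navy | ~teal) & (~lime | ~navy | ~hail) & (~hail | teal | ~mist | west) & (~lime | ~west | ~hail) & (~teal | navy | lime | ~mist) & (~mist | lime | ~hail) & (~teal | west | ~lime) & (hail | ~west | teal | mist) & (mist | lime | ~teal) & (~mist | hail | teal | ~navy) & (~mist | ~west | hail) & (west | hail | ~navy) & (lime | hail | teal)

Try hail = 0.
(lime) alone gives lime = 1.
Try mist = 0.
(west) alone gives west = 1.
(teal) alone gives teal = 1.
(navy) alone gives navy = 1.
Every clause now holds.

mist ↦ 0,  lime ↦ 1,  teal ↦ 1,  navy ↦ 1,  hail ↦ 0,  west ↦ 1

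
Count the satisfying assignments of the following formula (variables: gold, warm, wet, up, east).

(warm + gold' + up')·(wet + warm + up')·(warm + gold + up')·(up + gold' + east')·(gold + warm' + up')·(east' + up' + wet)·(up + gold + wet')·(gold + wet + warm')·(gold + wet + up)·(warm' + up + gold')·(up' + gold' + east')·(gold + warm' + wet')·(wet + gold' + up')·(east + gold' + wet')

There are 2^5 = 32 truth assignments over (gold, warm, wet, up, east).
Split on warm. With warm = 1, the clauses containing warm are satisfied and warm' drops from the rest; 0 of the 2^4 = 16 assignments to the other variables satisfy what remains.
With warm = 0, by the same count on the reduced clause set, 1 assignment works.
(One model: gold=T, warm=F, wet=F, up=F, east=F.)
Total: 0 + 1 = 1.

1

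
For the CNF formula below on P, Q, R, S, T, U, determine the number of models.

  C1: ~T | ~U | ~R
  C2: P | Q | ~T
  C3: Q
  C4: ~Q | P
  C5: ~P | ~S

There are 2^6 = 64 truth assignments over (P, Q, R, S, T, U).
Split on Q. With Q = 1, the clauses containing Q are satisfied and ~Q drops from the rest; 7 of the 2^5 = 32 assignments to the other variables satisfy what remains.
With Q = 0, by the same count on the reduced clause set, 0 assignments work.
(One model: P=T, Q=T, R=F, S=F, T=F, U=F.)
Total: 7 + 0 = 7.

7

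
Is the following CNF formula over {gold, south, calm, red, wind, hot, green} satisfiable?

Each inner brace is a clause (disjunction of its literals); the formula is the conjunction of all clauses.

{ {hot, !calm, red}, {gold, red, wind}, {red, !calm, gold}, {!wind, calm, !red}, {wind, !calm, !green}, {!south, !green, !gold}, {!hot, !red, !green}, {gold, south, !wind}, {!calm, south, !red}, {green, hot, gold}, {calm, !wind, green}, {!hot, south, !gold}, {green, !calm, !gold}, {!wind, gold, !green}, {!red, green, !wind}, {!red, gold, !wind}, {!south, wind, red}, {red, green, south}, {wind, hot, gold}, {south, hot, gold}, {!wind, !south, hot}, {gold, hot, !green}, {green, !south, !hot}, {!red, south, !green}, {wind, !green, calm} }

Case hot = false:
Case calm = false:
Case wind = false:
Unit clause (gold) forces gold = true.
Unit clause (!green) forces green = false.
Case south = false:
Unit clause (red) forces red = true.
This assignment satisfies each clause.
A satisfying assignment: gold=true; south=false; calm=false; red=true; wind=false; hot=false; green=false.

Yes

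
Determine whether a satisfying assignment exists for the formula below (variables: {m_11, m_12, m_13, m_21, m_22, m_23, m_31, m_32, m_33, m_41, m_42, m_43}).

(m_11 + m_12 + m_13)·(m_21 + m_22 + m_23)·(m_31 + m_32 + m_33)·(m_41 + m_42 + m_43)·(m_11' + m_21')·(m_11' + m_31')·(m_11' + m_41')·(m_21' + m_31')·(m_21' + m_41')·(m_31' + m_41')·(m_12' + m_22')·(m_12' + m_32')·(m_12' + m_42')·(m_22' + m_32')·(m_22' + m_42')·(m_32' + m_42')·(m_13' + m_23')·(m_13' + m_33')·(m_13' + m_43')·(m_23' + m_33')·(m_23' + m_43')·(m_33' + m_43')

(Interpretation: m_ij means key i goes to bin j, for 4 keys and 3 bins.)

Suppose m_11 = 0.
Suppose m_12 = 1.
From the singleton clause (m_22'), m_22 = 0.
From the singleton clause (m_32'), m_32 = 0.
From the singleton clause (m_42'), m_42 = 0.
Suppose m_21 = 1.
From the singleton clause (m_31'), m_31 = 0.
From the singleton clause (m_33), m_33 = 1.
From the singleton clause (m_41'), m_41 = 0.
From the singleton clause (m_43), m_43 = 1.
Now (m_43') is unsatisfied and unit — conflict.
Undo m_21 and try m_21 = 0.
From the singleton clause (m_23), m_23 = 1.
From the singleton clause (m_13'), m_13 = 0.
From the singleton clause (m_33'), m_33 = 0.
From the singleton clause (m_31), m_31 = 1.
From the singleton clause (m_41'), m_41 = 0.
From the singleton clause (m_43), m_43 = 1.
Now (m_43') is unsatisfied and unit — conflict.
Either choice for m_21 ends in contradiction.
Undo m_12 and try m_12 = 0.
From the singleton clause (m_13), m_13 = 1.
From the singleton clause (m_23'), m_23 = 0.
From the singleton clause (m_33'), m_33 = 0.
From the singleton clause (m_43'), m_43 = 0.
Suppose m_21 = 1.
From the singleton clause (m_31'), m_31 = 0.
From the singleton clause (m_32), m_32 = 1.
From the singleton clause (m_41'), m_41 = 0.
From the singleton clause (m_42), m_42 = 1.
Now (m_42') is unsatisfied and unit — conflict.
Undo m_21 and try m_21 = 0.
From the singleton clause (m_22), m_22 = 1.
From the singleton clause (m_32'), m_32 = 0.
From the singleton clause (m_31), m_31 = 1.
From the singleton clause (m_41'), m_41 = 0.
From the singleton clause (m_42), m_42 = 1.
Now (m_42') is unsatisfied and unit — conflict.
Either choice for m_21 ends in contradiction.
Either choice for m_12 ends in contradiction.
Undo m_11 and try m_11 = 1.
From the singleton clause (m_21'), m_21 = 0.
From the singleton clause (m_31'), m_31 = 0.
From the singleton clause (m_41'), m_41 = 0.
Suppose m_22 = 1.
From the singleton clause (m_12'), m_12 = 0.
From the singleton clause (m_32'), m_32 = 0.
From the singleton clause (m_33), m_33 = 1.
From the singleton clause (m_42'), m_42 = 0.
From the singleton clause (m_43), m_43 = 1.
Now (m_43') is unsatisfied and unit — conflict.
Undo m_22 and try m_22 = 0.
From the singleton clause (m_23), m_23 = 1.
From the singleton clause (m_13'), m_13 = 0.
From the singleton clause (m_33'), m_33 = 0.
From the singleton clause (m_32), m_32 = 1.
From the singleton clause (m_12'), m_12 = 0.
From the singleton clause (m_42'), m_42 = 0.
From the singleton clause (m_43), m_43 = 1.
Now (m_43') is unsatisfied and unit — conflict.
Either choice for m_22 ends in contradiction.
Either choice for m_11 ends in contradiction.
No assignment satisfies every clause.

No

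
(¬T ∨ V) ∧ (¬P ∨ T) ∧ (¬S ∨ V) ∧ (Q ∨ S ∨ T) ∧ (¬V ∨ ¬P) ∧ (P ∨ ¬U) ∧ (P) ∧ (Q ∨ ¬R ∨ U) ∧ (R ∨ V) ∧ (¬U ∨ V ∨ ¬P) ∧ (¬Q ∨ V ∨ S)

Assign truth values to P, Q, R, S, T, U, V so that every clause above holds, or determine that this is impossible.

The clause (P) is unit, so P = True.
The clause (T) is unit, so T = True.
The clause (V) is unit, so V = True.
Now (¬V) is unsatisfied and unit — conflict.

UNSATISFIABLE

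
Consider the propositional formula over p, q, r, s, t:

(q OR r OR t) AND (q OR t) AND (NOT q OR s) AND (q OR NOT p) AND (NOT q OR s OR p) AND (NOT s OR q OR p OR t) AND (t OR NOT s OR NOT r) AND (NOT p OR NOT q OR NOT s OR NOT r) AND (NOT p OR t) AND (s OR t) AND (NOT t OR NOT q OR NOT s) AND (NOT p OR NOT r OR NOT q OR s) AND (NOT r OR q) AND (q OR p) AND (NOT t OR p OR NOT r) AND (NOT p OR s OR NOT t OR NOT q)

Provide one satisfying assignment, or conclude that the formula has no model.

p=false,  q=true,  r=false,  s=true,  t=false

Case q = true:
Unit clause (s) forces s = true.
Unit clause (NOT t) forces t = false.
Unit clause (NOT r) forces r = false.
Unit clause (NOT p) forces p = false.
All clauses are satisfied.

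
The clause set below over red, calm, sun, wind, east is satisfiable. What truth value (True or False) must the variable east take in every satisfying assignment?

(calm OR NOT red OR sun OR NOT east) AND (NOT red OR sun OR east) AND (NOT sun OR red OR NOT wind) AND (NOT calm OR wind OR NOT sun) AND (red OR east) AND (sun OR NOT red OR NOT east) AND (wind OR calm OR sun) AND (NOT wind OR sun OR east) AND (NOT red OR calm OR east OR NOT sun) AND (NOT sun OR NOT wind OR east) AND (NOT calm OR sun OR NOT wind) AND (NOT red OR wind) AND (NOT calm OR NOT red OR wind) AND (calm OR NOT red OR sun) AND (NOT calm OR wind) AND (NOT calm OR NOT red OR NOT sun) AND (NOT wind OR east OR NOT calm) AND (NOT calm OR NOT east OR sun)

True

Suppose east = false.
(red) alone gives red = true.
(sun) alone gives sun = true.
(calm) alone gives calm = true.
That conflicts with the unit clause (NOT calm).
So every satisfying assignment has east = True.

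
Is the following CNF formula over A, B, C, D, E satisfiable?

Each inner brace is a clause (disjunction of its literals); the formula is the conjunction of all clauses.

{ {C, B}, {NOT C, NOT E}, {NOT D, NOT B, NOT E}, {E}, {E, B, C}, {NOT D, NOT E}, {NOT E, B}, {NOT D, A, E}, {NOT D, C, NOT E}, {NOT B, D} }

From the singleton clause (E), E = true.
From the singleton clause (NOT C), C = false.
From the singleton clause (B), B = true.
From the singleton clause (NOT D), D = false.
That conflicts with the unit clause (D).
No assignment satisfies every clause.

Unsatisfiable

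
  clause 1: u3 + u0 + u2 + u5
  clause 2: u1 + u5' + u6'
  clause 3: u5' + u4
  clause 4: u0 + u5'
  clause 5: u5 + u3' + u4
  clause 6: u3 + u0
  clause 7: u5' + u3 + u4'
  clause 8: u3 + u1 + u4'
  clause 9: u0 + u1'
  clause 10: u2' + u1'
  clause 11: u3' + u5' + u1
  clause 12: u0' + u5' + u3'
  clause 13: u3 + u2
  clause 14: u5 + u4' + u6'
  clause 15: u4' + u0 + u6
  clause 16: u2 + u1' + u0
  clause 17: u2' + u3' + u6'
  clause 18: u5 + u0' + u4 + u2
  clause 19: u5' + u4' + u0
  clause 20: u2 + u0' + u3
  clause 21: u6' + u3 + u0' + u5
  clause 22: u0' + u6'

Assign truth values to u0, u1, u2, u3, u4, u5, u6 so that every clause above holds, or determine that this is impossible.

Case u5 = 0:
Case u3 = 1:
(u4) alone gives u4 = 1.
(u6') alone gives u6 = 0.
(u0) alone gives u0 = 1.
Case u2 = 1:
(u1') alone gives u1 = 0.
Every clause now holds.

u0=1,  u1=0,  u2=1,  u3=1,  u4=1,  u5=0,  u6=0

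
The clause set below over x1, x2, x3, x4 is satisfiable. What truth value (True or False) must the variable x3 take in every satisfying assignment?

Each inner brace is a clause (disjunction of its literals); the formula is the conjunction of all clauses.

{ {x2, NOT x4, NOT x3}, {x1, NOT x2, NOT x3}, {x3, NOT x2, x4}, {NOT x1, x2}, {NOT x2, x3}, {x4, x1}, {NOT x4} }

Suppose x3 = false.
From the singleton clause (NOT x2), x2 = false.
From the singleton clause (NOT x1), x1 = false.
From the singleton clause (x4), x4 = true.
Now (NOT x4) is unsatisfied and unit — conflict.
So every satisfying assignment has x3 = True.

True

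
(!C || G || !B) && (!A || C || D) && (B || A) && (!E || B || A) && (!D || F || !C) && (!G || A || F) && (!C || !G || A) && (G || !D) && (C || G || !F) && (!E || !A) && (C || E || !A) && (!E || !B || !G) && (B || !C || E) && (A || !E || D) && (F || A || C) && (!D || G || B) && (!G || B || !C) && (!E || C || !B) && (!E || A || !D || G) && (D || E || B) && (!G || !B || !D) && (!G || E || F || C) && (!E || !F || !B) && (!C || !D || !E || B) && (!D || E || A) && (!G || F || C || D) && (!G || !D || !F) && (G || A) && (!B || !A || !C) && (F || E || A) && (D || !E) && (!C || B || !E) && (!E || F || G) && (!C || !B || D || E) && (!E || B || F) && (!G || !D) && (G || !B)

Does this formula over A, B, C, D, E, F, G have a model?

Suppose B = true.
(G) alone gives G = true.
(!E) alone gives E = false.
(!D) alone gives D = false.
(!C) alone gives C = false.
(!A) alone gives A = false.
(F) alone gives F = true.
This assignment satisfies each clause.
A satisfying assignment: A ↦ false,  B ↦ true,  C ↦ false,  D ↦ false,  E ↦ false,  F ↦ true,  G ↦ true.

Yes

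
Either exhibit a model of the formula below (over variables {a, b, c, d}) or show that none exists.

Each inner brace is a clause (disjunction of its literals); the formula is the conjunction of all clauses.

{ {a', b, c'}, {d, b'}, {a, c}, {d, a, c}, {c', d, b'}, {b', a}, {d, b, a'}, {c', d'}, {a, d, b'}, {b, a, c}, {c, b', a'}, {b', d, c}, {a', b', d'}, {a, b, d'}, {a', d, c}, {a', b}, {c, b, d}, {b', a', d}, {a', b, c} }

Try d = 0.
Unit clause (b') forces b = 0.
Unit clause (a') forces a = 0.
Unit clause (c) forces c = 1.
Every clause now holds.

a ↦ 0, b ↦ 0, c ↦ 1, d ↦ 0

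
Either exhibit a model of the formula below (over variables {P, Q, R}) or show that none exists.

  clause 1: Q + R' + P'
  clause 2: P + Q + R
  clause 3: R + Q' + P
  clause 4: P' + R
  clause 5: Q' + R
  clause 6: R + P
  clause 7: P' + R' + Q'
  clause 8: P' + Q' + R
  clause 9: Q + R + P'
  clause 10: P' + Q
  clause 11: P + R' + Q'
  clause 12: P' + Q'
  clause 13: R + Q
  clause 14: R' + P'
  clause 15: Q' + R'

Suppose P = 0.
(R) alone gives R = 1.
(Q') alone gives Q = 0.
This assignment satisfies each clause.

P=0; Q=0; R=1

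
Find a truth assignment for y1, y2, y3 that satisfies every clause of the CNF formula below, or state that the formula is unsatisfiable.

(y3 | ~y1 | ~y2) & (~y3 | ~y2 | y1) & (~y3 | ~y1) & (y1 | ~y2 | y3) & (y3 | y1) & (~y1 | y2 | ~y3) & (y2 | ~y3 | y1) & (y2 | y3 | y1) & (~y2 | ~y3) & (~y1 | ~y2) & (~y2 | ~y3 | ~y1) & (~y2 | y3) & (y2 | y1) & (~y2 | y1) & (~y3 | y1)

Suppose y3 = 0.
The clause (y1) is unit, so y1 = 1.
The clause (~y2) is unit, so y2 = 0.
Every clause now holds.

y1: 1,  y2: 0,  y3: 0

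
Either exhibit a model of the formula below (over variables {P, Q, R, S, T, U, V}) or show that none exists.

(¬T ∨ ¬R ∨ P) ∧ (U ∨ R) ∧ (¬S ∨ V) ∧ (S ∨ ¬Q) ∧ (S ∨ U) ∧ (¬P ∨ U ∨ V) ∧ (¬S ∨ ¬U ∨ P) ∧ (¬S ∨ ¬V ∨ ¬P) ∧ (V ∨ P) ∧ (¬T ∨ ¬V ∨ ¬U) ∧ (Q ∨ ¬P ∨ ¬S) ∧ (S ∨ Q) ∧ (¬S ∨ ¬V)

Suppose U = True.
Suppose S = False.
Unit clause (¬Q) forces Q = False.
Now (Q) is unsatisfied and unit — conflict.
That branch fails; take S = True instead.
Unit clause (V) forces V = True.
Now (¬V) is unsatisfied and unit — conflict.
Neither S = True nor S = False works.
That branch fails; take U = False instead.
Unit clause (R) forces R = True.
Unit clause (S) forces S = True.
Unit clause (V) forces V = True.
Now (¬V) is unsatisfied and unit — conflict.
Neither U = True nor U = False works.

UNSATISFIABLE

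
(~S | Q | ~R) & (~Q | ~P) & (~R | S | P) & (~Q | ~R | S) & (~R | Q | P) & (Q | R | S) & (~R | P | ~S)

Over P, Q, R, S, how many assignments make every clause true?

There are 2^4 = 16 truth assignments over (P, Q, R, S).
Split on P. With P = 1, the clauses containing P are satisfied and ~P drops from the rest; 2 of the 2^3 = 8 assignments to the other variables satisfy what remains.
With P = 0, by the same count on the reduced clause set, 3 assignments work.
Total: 2 + 3 = 5.

5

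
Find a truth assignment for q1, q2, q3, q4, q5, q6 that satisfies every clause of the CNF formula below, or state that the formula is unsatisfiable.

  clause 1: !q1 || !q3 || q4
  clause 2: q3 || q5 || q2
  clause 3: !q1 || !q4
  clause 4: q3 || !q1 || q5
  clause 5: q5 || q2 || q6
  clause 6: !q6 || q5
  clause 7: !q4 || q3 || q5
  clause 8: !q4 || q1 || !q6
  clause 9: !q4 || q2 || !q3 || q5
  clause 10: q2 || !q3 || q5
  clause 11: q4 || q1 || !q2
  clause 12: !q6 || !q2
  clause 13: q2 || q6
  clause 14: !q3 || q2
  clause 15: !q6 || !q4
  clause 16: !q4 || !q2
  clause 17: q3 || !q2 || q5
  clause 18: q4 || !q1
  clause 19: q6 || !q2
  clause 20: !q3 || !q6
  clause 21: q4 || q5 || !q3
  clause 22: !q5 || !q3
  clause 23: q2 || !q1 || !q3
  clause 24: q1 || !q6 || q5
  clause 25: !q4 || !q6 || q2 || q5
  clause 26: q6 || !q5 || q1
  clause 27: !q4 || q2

Try q1 = false.
Try q6 = true.
(q5) alone gives q5 = true.
(!q4) alone gives q4 = false.
(!q2) alone gives q2 = false.
(!q3) alone gives q3 = false.
Every clause now holds.

q1=false,  q2=false,  q3=false,  q4=false,  q5=true,  q6=true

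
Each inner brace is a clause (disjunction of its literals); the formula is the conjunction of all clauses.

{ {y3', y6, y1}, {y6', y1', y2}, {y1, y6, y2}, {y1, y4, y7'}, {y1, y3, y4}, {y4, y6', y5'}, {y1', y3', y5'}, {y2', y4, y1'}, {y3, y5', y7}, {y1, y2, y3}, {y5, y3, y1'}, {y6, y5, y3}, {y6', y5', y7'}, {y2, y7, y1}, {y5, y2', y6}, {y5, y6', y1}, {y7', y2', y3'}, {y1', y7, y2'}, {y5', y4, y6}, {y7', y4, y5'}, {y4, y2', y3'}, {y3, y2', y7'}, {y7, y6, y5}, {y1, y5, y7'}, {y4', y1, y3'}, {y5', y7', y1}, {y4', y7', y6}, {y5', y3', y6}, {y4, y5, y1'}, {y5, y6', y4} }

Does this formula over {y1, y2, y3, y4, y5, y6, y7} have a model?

No

Branch on y3: set y3 = 0.
Branch on y1: set y1 = 1.
From the singleton clause (y5), y5 = 1.
From the singleton clause (y7), y7 = 1.
From the singleton clause (y6'), y6 = 0.
From the singleton clause (y4), y4 = 1.
That conflicts with the unit clause (y4').
Backtrack on y1: now try y1 = 0.
From the singleton clause (y4), y4 = 1.
From the singleton clause (y2), y2 = 1.
From the singleton clause (y7'), y7 = 0.
From the singleton clause (y5'), y5 = 0.
From the singleton clause (y6), y6 = 1.
That conflicts with the unit clause (y6').
Neither y1 = 1 nor y1 = 0 works.
Backtrack on y3: now try y3 = 1.
Branch on y6: set y6 = 1.
Branch on y1: set y1 = 0.
From the singleton clause (y5), y5 = 1.
From the singleton clause (y4), y4 = 1.
That conflicts with the unit clause (y4').
Backtrack on y1: now try y1 = 1.
From the singleton clause (y2), y2 = 1.
From the singleton clause (y5'), y5 = 0.
From the singleton clause (y4), y4 = 1.
From the singleton clause (y7'), y7 = 0.
That conflicts with the unit clause (y7).
Neither y1 = 1 nor y1 = 0 works.
Backtrack on y6: now try y6 = 0.
From the singleton clause (y1), y1 = 1.
From the singleton clause (y5'), y5 = 0.
From the singleton clause (y2'), y2 = 0.
From the singleton clause (y7), y7 = 1.
From the singleton clause (y4'), y4 = 0.
That conflicts with the unit clause (y4).
Neither y6 = 1 nor y6 = 0 works.
Neither y3 = 1 nor y3 = 0 works.
No assignment satisfies every clause.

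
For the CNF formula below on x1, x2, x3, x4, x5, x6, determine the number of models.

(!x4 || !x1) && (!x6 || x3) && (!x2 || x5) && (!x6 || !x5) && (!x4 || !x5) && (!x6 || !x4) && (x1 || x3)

12

There are 2^6 = 64 truth assignments over (x1, x2, x3, x4, x5, x6).
Split on x1. With x1 = true, the clauses containing x1 are satisfied and !x1 drops from the rest; 7 of the 2^5 = 32 assignments to the other variables satisfy what remains.
With x1 = false, by the same count on the reduced clause set, 5 assignments work.
Total: 7 + 5 = 12.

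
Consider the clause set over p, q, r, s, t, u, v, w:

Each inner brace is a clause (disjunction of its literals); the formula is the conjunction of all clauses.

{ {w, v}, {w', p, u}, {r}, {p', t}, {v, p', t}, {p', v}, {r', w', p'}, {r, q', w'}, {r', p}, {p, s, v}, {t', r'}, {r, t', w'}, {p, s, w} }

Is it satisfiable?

No, unsatisfiable

The clause (r) is unit, so r = 1.
The clause (p) is unit, so p = 1.
The clause (t) is unit, so t = 1.
Now (t') is unsatisfied and unit — conflict.
No assignment satisfies every clause.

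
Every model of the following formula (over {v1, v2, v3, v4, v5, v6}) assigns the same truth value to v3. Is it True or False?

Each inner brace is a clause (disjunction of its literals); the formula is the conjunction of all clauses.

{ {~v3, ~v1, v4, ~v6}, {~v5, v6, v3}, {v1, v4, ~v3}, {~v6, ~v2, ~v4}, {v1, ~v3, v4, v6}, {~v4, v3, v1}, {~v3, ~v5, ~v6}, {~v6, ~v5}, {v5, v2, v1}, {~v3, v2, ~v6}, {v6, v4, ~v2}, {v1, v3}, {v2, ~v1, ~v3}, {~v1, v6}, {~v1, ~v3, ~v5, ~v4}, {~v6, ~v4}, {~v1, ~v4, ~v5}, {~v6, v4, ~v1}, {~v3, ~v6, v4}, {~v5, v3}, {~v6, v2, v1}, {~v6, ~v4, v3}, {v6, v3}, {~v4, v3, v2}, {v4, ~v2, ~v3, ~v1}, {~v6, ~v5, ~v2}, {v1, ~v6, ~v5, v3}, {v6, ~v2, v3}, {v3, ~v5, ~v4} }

True

Suppose v3 = 0.
From the singleton clause (v1), v1 = 1.
From the singleton clause (v6), v6 = 1.
From the singleton clause (~v5), v5 = 0.
From the singleton clause (~v4), v4 = 0.
Now (v4) is unsatisfied and unit — conflict.
So every satisfying assignment has v3 = True.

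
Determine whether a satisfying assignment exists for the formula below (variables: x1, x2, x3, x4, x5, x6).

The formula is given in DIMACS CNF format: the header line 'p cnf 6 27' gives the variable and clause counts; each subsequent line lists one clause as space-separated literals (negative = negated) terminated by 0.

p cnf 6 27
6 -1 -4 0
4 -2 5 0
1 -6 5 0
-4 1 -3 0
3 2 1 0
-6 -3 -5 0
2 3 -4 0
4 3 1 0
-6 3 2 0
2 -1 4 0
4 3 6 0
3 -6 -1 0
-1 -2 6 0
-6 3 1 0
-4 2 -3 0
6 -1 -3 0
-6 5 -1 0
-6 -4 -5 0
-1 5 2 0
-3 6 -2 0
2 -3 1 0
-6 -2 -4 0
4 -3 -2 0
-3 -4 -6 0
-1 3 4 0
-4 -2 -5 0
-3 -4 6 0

Suppose x6 = False.
Suppose x1 = False.
Suppose x4 = True.
Unit clause (¬x3) forces x3 = False.
Unit clause (x2) forces x2 = True.
Unit clause (¬x5) forces x5 = False.
This assignment satisfies each clause.
A satisfying assignment: x1 ↦ False, x2 ↦ True, x3 ↦ False, x4 ↦ True, x5 ↦ False, x6 ↦ False.

Yes, satisfiable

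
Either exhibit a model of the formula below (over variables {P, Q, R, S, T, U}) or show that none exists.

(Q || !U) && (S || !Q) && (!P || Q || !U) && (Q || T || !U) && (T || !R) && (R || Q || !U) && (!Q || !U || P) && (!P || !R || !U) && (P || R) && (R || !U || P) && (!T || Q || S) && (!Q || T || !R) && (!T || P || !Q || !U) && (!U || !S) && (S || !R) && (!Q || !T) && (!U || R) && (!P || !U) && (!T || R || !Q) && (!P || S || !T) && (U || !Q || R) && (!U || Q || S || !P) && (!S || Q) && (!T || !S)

P ↦ true; Q ↦ false; R ↦ false; S ↦ false; T ↦ false; U ↦ false

Case Q = false:
Unit clause (!U) forces U = false.
Unit clause (!S) forces S = false.
Unit clause (!T) forces T = false.
Unit clause (!R) forces R = false.
Unit clause (P) forces P = true.
This assignment satisfies each clause.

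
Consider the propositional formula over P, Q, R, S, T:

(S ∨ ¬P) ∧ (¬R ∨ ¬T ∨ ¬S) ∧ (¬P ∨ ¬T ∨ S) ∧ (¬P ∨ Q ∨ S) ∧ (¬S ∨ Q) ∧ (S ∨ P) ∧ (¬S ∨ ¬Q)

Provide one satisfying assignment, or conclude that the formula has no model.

UNSATISFIABLE

Try S = True.
The clause (Q) is unit, so Q = True.
Now (¬Q) is unsatisfied and unit — conflict.
Undo S and try S = False.
The clause (¬P) is unit, so P = False.
Now (P) is unsatisfied and unit — conflict.
Both values of S lead to a conflict.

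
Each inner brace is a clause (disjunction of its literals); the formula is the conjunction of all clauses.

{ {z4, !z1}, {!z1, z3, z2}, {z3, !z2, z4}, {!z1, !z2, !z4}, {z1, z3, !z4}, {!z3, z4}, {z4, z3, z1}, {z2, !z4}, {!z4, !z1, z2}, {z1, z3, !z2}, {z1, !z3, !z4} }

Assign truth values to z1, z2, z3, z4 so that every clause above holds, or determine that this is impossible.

Branch on z4: set z4 = true.
From the singleton clause (z2), z2 = true.
From the singleton clause (!z1), z1 = false.
From the singleton clause (z3), z3 = true.
That conflicts with the unit clause (!z3).
That branch fails; take z4 = false instead.
From the singleton clause (!z1), z1 = false.
From the singleton clause (!z3), z3 = false.
That conflicts with the unit clause (z3).
Neither z4 = true nor z4 = false works.

UNSATISFIABLE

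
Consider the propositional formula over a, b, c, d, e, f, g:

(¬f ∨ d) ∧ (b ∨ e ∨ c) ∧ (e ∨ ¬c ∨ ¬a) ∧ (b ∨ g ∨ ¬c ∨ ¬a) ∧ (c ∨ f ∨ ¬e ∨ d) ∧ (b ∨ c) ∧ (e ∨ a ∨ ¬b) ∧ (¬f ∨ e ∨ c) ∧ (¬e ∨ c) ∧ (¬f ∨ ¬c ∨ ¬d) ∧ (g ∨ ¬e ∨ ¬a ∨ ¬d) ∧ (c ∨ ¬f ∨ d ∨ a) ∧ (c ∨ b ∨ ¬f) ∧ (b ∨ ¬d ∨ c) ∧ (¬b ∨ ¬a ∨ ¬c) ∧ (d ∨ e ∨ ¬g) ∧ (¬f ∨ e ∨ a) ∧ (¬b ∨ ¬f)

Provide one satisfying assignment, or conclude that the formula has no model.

Branch on f: set f = False.
Branch on b: set b = False.
(c) alone gives c = True.
Branch on e: set e = True.
Branch on g: set g = True.
No clause remains; a, d are free.

a ↦ False, b ↦ False, c ↦ True, d ↦ False, e ↦ True, f ↦ False, g ↦ True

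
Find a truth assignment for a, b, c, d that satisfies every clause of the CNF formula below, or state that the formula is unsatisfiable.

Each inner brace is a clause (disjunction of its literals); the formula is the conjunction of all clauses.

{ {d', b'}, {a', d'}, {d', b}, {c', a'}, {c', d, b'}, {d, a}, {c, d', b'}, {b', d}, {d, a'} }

UNSATISFIABLE

Branch on d: set d = 0.
From the singleton clause (a), a = 1.
But (a') is also a unit clause — contradiction.
That branch fails; take d = 1 instead.
From the singleton clause (b'), b = 0.
But (b) is also a unit clause — contradiction.
Either choice for d ends in contradiction.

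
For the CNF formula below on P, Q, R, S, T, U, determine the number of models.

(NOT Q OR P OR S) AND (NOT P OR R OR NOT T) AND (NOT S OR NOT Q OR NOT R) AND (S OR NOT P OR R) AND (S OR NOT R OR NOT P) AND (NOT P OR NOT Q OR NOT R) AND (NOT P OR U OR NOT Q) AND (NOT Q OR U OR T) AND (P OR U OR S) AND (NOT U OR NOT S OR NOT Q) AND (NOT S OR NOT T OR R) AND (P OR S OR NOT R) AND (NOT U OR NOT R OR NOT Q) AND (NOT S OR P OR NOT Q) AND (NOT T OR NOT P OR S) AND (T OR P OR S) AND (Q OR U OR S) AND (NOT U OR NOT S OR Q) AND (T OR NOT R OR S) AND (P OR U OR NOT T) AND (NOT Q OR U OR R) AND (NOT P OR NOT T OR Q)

There are 2^6 = 64 truth assignments over (P, Q, R, S, T, U).
Split on P. With P = true, the clauses containing P are satisfied and NOT P drops from the rest; 2 of the 2^5 = 32 assignments to the other variables satisfy what remains.
With P = false, by the same count on the reduced clause set, 3 assignments work.
(One model: P=F, Q=F, R=F, S=F, T=T, U=T.)
Total: 2 + 3 = 5.

5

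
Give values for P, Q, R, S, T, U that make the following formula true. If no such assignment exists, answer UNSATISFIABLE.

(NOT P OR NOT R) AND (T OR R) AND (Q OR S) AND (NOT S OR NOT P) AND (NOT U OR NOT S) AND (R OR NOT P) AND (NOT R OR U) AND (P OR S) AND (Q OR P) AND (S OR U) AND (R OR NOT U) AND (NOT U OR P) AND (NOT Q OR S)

P ↦ false; Q ↦ true; R ↦ false; S ↦ true; T ↦ true; U ↦ false

Suppose P = false.
(S) alone gives S = true.
(NOT U) alone gives U = false.
(NOT R) alone gives R = false.
(T) alone gives T = true.
(Q) alone gives Q = true.
Every clause now holds.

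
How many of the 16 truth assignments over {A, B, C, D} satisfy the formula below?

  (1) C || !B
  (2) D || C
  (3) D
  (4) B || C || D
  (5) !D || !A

There are 2^4 = 16 truth assignments over (A, B, C, D).
Check each against the 5 clauses (columns in the order A, B, C, D):
  F F F F  ✗ fails (D || C)
  F F F T  ✓ satisfies all
  F F T F  ✗ fails (D)
  F F T T  ✓ satisfies all
  F T F F  ✗ fails (C || !B)
  F T F T  ✗ fails (C || !B)
  F T T F  ✗ fails (D)
  F T T T  ✓ satisfies all
  T F F F  ✗ fails (D || C)
  T F F T  ✗ fails (!D || !A)
  T F T F  ✗ fails (D)
  T F T T  ✗ fails (!D || !A)
  T T F F  ✗ fails (C || !B)
  T T F T  ✗ fails (C || !B)
  T T T F  ✗ fails (D)
  T T T T  ✗ fails (!D || !A)
3 of the 16 rows are models.

3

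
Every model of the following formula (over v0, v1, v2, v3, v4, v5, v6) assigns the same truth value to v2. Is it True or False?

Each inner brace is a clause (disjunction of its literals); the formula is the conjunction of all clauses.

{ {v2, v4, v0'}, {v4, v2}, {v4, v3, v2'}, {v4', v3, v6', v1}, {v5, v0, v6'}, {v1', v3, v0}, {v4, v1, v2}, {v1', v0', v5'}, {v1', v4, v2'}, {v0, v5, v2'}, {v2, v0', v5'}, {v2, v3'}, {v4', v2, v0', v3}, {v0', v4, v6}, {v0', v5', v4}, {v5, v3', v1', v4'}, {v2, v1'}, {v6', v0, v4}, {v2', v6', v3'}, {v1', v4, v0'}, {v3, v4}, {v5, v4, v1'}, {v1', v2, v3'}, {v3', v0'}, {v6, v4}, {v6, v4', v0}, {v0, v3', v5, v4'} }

Suppose v2 = 0.
(v4) alone gives v4 = 1.
(v3') alone gives v3 = 0.
(v0') alone gives v0 = 0.
(v1') alone gives v1 = 0.
(v6') alone gives v6 = 0.
But (v6) is also a unit clause — contradiction.
So every satisfying assignment has v2 = True.

True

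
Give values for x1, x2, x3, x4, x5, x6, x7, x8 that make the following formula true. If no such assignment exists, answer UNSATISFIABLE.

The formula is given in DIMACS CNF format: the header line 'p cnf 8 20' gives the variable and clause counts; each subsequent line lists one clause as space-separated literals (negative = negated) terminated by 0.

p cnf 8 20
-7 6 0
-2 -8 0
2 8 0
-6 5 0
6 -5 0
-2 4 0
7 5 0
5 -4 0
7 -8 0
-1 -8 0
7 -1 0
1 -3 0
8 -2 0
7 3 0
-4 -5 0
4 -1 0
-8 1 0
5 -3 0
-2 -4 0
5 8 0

Branch on x7: set x7 = False.
From the singleton clause (x5), x5 = True.
From the singleton clause (x6), x6 = True.
From the singleton clause (¬x8), x8 = False.
From the singleton clause (x2), x2 = True.
Now (¬x2) is unsatisfied and unit — conflict.
Undo x7 and try x7 = True.
From the singleton clause (x6), x6 = True.
From the singleton clause (x5), x5 = True.
From the singleton clause (¬x4), x4 = False.
From the singleton clause (¬x2), x2 = False.
From the singleton clause (x8), x8 = True.
From the singleton clause (¬x1), x1 = False.
Now (x1) is unsatisfied and unit — conflict.
Neither x7 = True nor x7 = False works.

UNSATISFIABLE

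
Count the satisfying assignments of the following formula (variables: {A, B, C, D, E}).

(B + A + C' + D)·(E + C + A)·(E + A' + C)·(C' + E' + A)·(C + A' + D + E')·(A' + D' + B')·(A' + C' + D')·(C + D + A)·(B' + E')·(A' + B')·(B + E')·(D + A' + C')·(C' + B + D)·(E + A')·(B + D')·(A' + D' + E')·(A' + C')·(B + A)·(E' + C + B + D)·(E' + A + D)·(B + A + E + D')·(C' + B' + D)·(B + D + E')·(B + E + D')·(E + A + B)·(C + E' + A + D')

1

There are 2^5 = 32 truth assignments over (A, B, C, D, E).
Split on C. With C = 1, the clauses containing C are satisfied and C' drops from the rest; 1 of the 2^4 = 16 assignments to the other variables satisfy what remains.
With C = 0, by the same count on the reduced clause set, 0 assignments work.
Total: 1 + 0 = 1.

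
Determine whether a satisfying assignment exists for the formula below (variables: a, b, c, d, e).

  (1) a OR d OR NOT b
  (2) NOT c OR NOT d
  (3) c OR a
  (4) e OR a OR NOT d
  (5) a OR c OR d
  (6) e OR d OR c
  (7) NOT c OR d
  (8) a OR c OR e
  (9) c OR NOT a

No, unsatisfiable

Try c = false.
The clause (a) is unit, so a = true.
But (NOT a) is also a unit clause — contradiction.
So c must be the other value — set c = true.
The clause (NOT d) is unit, so d = false.
But (d) is also a unit clause — contradiction.
Neither c = true nor c = false works.
No assignment satisfies every clause.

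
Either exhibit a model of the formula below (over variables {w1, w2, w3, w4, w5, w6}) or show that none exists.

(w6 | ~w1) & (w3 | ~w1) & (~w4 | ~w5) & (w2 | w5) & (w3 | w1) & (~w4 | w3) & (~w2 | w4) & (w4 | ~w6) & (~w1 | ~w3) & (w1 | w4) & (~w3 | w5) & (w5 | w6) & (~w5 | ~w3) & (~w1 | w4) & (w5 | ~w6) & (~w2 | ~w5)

Branch on w6: set w6 = 1.
(w4) alone gives w4 = 1.
(~w5) alone gives w5 = 0.
That conflicts with the unit clause (w5).
Backtrack on w6: now try w6 = 0.
(~w1) alone gives w1 = 0.
(w3) alone gives w3 = 1.
(w4) alone gives w4 = 1.
(~w5) alone gives w5 = 0.
That conflicts with the unit clause (w5).
Neither w6 = 1 nor w6 = 0 works.

UNSATISFIABLE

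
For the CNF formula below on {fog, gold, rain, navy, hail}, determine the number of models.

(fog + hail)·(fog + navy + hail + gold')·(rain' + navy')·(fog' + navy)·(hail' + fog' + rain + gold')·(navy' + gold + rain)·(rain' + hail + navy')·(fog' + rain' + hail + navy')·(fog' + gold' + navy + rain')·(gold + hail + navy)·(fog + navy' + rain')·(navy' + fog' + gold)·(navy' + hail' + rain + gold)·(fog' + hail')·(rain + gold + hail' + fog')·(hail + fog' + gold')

There are 2^5 = 32 truth assignments over (fog, gold, rain, navy, hail).
Split on rain. With rain = 1, the clauses containing rain are satisfied and rain' drops from the rest; 2 of the 2^4 = 16 assignments to the other variables satisfy what remains.
With rain = 0, by the same count on the reduced clause set, 3 assignments work.
Total: 2 + 3 = 5.

5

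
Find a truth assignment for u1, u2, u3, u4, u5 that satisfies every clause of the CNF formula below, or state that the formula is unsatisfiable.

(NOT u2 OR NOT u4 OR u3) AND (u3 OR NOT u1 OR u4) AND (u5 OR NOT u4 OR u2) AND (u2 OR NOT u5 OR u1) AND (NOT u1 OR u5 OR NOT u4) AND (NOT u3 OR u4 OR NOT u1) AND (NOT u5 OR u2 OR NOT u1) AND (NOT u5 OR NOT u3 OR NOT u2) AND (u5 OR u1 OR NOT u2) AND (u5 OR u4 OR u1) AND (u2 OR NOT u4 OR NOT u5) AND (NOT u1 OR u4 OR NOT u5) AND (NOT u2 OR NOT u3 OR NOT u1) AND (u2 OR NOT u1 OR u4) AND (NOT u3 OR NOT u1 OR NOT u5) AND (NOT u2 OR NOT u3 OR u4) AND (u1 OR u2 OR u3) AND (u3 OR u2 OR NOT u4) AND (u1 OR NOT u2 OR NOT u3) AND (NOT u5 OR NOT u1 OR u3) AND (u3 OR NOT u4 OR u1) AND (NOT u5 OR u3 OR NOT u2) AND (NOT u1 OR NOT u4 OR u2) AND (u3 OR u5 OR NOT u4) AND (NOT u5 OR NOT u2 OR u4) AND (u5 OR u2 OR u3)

Case u2 = false:
Case u5 = true:
From the singleton clause (u1), u1 = true.
That conflicts with the unit clause (NOT u1).
Undo u5 and try u5 = false.
From the singleton clause (NOT u4), u4 = false.
From the singleton clause (u1), u1 = true.
That conflicts with the unit clause (NOT u1).
Both values of u5 lead to a conflict.
Undo u2 and try u2 = true.
Case u4 = false:
From the singleton clause (NOT u3), u3 = false.
From the singleton clause (NOT u1), u1 = false.
From the singleton clause (u5), u5 = true.
That conflicts with the unit clause (NOT u5).
Undo u4 and try u4 = true.
From the singleton clause (u3), u3 = true.
From the singleton clause (NOT u5), u5 = false.
From the singleton clause (NOT u1), u1 = false.
That conflicts with the unit clause (u1).
Both values of u4 lead to a conflict.
Both values of u2 lead to a conflict.

UNSATISFIABLE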